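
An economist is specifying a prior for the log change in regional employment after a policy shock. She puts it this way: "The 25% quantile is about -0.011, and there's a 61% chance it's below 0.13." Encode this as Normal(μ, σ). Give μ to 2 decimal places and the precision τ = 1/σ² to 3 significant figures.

For Normal(μ,σ), the p-quantile is μ + z_p·σ. Here z_{0.25} = -0.6745, z_{0.61} = 0.2793.
So -0.011 = μ − 0.6745σ and 0.13 = μ + 0.2793σ.
Subtracting: σ = (0.13 − -0.011)/(0.2793 − (-0.6745)) = 0.15.
Then μ = -0.011 − (-0.6745)·0.15 = 0.09.
Precision τ = 1/σ² = 1/0.1478² = 45.8.

μ = 0.09, τ = 45.8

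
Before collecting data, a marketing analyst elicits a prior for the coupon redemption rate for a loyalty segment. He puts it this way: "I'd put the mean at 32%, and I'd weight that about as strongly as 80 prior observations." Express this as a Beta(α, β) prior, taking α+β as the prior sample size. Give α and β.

α = 25.6, β = 54.4

Under the effective-sample-size interpretation, Beta(α, β) has prior mean α/(α+β) and prior sample size α+β.
So α+β = 80 and α/(α+β) = 0.32, giving α = 0.32·80 = 25.6 and β = 80 − 25.6 = 54.4.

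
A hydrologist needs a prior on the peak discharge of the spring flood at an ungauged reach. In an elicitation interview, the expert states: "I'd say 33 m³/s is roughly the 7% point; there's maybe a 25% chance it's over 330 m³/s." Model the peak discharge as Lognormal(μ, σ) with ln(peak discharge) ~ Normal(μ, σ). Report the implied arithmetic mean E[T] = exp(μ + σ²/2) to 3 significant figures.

If T ~ Lognormal(μ,σ) then ln T ~ Normal(μ,σ), so the p-quantile of ln T is μ + z_p·σ.
ln(33) = 3.497 and ln(330) = 5.799; z_{0.07} = -1.476, z_{0.75} = 0.6745.
σ = (5.799 − 3.497)/(0.6745 − (-1.476)) = 1.071.
μ = 3.497 − (-1.476)·1.071 = 5.077.
E[T] = exp(μ + σ²/2) = exp(5.077 + 0.5733) = 284 m³/s.

E[T] ≈ 284 m³/s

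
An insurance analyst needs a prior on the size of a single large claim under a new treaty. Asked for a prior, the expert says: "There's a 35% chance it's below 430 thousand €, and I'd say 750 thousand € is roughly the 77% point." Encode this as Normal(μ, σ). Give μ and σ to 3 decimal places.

μ = 539.683, σ = 284.655

The p-quantile of Normal(μ,σ) is μ + z_p·σ, with z_{0.35} = -0.3853 and z_{0.77} = 0.7388.
Eliminate σ: μ = (z₂·x₁ − z₁·x₂)/(z₂ − z₁) = (0.7388·430 − (-0.3853)·750)/1.124 = 539.683.
Then σ = (x₂ − x₁)/(z₂ − z₁) = (750 − 430)/1.124 = 284.655.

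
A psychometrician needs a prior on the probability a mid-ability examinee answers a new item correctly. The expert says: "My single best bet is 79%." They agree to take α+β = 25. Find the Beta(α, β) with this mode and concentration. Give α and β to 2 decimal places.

α = 19.17, β = 5.83

For α,β > 1 the Beta mode is (α−1)/(α+β−2). With α+β = 25, the mode is (α−1)/23.
Set (α−1)/23 = 0.79 → α = 1 + 0.79·23 = 19.17.
β = 25 − α = 5.83.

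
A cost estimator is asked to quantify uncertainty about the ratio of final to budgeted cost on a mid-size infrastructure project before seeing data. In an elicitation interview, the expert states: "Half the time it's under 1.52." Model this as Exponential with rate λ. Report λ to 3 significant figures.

Exponential median = ln 2 / λ, so λ = ln 2 / 1.52 = 0.456.

λ ≈ 0.456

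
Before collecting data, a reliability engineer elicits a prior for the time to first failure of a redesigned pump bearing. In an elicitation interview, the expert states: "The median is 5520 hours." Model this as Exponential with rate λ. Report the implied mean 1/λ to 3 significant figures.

mean ≈ 7960 hours

Exponential median = ln 2 / λ, so λ = ln 2 / 5520.0 = 0.000126.
Mean = 1/λ = 7960 hours.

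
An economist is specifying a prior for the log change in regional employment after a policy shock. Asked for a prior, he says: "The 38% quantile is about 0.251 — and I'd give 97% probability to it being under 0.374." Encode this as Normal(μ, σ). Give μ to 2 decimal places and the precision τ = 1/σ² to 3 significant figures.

The p-quantile of Normal(μ,σ) is μ + z_p·σ, with z_{0.38} = -0.3055 and z_{0.97} = 1.881.
Eliminate σ: μ = (z₂·x₁ − z₁·x₂)/(z₂ − z₁) = (1.881·0.251 − (-0.3055)·0.374)/2.186 = 0.27.
Then σ = (x₂ − x₁)/(z₂ − z₁) = (0.374 − 0.251)/2.186 = 0.06.
Precision τ = 1/σ² = 1/0.05626² = 316.

μ = 0.27, τ = 316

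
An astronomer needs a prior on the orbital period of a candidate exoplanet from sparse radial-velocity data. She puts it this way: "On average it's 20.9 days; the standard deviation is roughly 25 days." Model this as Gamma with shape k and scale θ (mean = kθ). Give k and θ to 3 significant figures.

k ≈ 0.699, θ ≈ 29.9

For Gamma(k, scale θ): mean = kθ, variance = kθ², so CV = 1/√k.
CV = SD/mean = 25/20.9 = 1.196, hence k = 1/CV² = 0.699.
Then θ = mean/k = 20.9/0.699 = 29.9.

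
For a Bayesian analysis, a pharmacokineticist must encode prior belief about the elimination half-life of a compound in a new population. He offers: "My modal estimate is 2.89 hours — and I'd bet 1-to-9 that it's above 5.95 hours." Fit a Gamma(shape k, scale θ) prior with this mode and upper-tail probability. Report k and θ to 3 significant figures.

k ≈ 4.68, θ ≈ 0.785

Gamma(k,θ) with k>1 has mode (k−1)θ, so θ = 2.89/(k−1).
Need P(X < 5.95) = 0.9 with θ tied to k this way. Start at k = 2, θ = 2.89: P(X<5.95) ≈ 0.610.
Too low — raise k to concentrate. Iterating converges to k ≈ 4.68.
Then θ = 2.89/(4.68−1) ≈ 0.785.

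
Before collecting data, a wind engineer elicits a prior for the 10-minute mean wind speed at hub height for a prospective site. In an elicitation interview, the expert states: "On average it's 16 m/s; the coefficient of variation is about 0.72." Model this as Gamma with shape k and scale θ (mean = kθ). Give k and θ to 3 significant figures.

k ≈ 1.93, θ ≈ 8.29

For Gamma(k, scale θ): mean = kθ, variance = kθ², so CV = 1/√k.
CV = 0.72, hence k = 1/CV² = 1.93.
Then θ = mean/k = 16/1.93 = 8.29.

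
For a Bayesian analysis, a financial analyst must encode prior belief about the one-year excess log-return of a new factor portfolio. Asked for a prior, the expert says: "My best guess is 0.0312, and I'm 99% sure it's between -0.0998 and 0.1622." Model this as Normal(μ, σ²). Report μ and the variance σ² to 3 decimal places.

A symmetric 99% interval runs μ ± z·σ with z = 2.576.
Half-width = 0.131, so σ = 0.131/2.576 = 0.0509 and σ² = 0.003.
μ is the stated best guess, 0.031.

μ = 0.031, σ² = 0.003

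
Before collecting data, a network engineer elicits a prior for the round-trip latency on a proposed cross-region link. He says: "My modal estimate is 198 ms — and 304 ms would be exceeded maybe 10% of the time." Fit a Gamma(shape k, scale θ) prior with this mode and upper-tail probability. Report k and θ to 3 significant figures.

k ≈ 11.2, θ ≈ 19.5

Gamma(k,θ) with k>1 has mode (k−1)θ, so θ = 198/(k−1).
Need P(X < 304) = 0.9 with θ tied to k this way. Start at k = 2, θ = 198: P(X<304) ≈ 0.454.
Too low — raise k to concentrate. Iterating converges to k ≈ 11.2.
Then θ = 198/(11.2−1) ≈ 19.5.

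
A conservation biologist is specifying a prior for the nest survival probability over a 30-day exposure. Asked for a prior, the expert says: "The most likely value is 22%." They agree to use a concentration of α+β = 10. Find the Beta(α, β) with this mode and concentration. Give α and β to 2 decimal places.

For α,β > 1 the Beta mode is (α−1)/(α+β−2). With α+β = 10, the mode is (α−1)/8.
Set (α−1)/8 = 0.22 → α = 1 + 0.22·8 = 2.76.
β = 10 − α = 7.24.

α = 2.76, β = 7.24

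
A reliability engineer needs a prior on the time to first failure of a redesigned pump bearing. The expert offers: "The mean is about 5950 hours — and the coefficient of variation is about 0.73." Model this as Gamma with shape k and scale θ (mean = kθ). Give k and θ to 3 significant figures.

For Gamma(k, scale θ): mean = kθ, variance = kθ², so CV = 1/√k.
CV = 0.73, hence k = 1/CV² = 1.88.
Then θ = mean/k = 5950/1.88 = 3170.

k ≈ 1.88, θ ≈ 3170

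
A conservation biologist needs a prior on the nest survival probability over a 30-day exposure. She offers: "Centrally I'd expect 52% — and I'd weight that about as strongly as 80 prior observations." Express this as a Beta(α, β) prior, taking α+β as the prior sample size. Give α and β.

α = 41.6, β = 38.4

Under the effective-sample-size interpretation, Beta(α, β) has prior mean α/(α+β) and prior sample size α+β.
So α+β = 80 and α/(α+β) = 0.52, giving α = 0.52·80 = 41.6 and β = 80 − 41.6 = 38.4.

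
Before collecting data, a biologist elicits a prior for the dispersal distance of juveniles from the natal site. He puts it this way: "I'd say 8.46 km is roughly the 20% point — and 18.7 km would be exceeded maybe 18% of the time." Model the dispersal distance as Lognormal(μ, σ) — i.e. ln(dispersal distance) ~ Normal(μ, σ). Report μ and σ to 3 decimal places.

μ ≈ 2.515, σ ≈ 0.451

If T ~ Lognormal(μ,σ) then ln T ~ Normal(μ,σ), so the p-quantile of ln T is μ + z_p·σ.
ln(8.46) = 2.135 and ln(18.7) = 2.929; z_{0.2} = -0.8416, z_{0.82} = 0.9154.
σ = (2.929 − 2.135)/(0.9154 − (-0.8416)) = 0.451.
μ = 2.135 − (-0.8416)·0.451 = 2.515.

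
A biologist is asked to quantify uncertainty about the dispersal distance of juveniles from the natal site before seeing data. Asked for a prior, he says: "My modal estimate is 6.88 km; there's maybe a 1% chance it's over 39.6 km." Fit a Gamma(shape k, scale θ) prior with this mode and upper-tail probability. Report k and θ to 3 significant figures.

Gamma(k,θ) with k>1 has mode (k−1)θ, so θ = 6.88/(k−1).
Need P(X < 39.6) = 0.99 with θ tied to k this way. Start at k = 2, θ = 6.88: P(X<39.6) ≈ 0.979.
Too low — raise k to concentrate. Iterating converges to k ≈ 2.23.
Then θ = 6.88/(2.23−1) ≈ 5.62.

k ≈ 2.23, θ ≈ 5.62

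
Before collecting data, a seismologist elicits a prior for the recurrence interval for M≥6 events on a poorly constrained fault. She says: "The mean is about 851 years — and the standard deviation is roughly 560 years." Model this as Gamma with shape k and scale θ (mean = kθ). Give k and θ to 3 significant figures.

k ≈ 2.31, θ ≈ 369

For Gamma(k, scale θ): mean = kθ, variance = kθ², so CV = 1/√k.
CV = SD/mean = 560/851 = 0.658, hence k = 1/CV² = 2.31.
Then θ = mean/k = 851/2.31 = 369.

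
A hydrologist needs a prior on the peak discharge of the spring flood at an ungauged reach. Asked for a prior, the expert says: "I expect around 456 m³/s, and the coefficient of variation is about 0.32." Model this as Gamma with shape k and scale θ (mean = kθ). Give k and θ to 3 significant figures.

k ≈ 9.77, θ ≈ 46.7

For Gamma(k, scale θ): mean = kθ, variance = kθ², so CV = 1/√k.
CV = 0.32, hence k = 1/CV² = 9.77.
Then θ = mean/k = 456/9.77 = 46.7.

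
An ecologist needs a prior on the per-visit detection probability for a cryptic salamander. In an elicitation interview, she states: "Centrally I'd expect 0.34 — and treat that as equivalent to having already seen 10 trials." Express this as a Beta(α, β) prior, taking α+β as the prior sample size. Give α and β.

Under the effective-sample-size interpretation, Beta(α, β) has prior mean α/(α+β) and prior sample size α+β.
So α+β = 10 and α/(α+β) = 0.34, giving α = 0.34·10 = 3.4 and β = 10 − 3.4 = 6.6.

α = 3.4, β = 6.6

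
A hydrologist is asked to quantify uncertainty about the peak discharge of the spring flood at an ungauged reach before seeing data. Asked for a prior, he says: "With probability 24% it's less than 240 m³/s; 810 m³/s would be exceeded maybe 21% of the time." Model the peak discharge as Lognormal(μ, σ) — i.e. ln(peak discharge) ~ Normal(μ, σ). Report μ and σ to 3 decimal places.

If T ~ Lognormal(μ,σ) then ln T ~ Normal(μ,σ), so the p-quantile of ln T is μ + z_p·σ.
ln(240) = 5.481 and ln(810) = 6.697; z_{0.24} = -0.7063, z_{0.79} = 0.8064.
σ = (6.697 − 5.481)/(0.8064 − (-0.7063)) = 0.804.
μ = 5.481 − (-0.7063)·0.804 = 6.049.

μ ≈ 6.049, σ ≈ 0.804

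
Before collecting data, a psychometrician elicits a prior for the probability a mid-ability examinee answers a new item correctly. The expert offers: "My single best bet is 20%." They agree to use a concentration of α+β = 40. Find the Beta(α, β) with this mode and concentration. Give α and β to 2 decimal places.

For α,β > 1 the Beta mode is (α−1)/(α+β−2). With α+β = 40, the mode is (α−1)/38.
Set (α−1)/38 = 0.2 → α = 1 + 0.2·38 = 8.60.
β = 40 − α = 31.40.

α = 8.60, β = 31.40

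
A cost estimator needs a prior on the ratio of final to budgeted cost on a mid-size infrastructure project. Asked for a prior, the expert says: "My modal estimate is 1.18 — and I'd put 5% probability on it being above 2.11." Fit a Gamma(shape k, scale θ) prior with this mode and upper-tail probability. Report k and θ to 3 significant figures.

k ≈ 9.25, θ ≈ 0.143

Gamma(k,θ) with k>1 has mode (k−1)θ, so θ = 1.18/(k−1).
Need P(X < 2.11) = 0.95 with θ tied to k this way. Start at k = 2, θ = 1.18: P(X<2.11) ≈ 0.534.
Too low — raise k to concentrate. Iterating converges to k ≈ 9.25.
Then θ = 1.18/(9.25−1) ≈ 0.143.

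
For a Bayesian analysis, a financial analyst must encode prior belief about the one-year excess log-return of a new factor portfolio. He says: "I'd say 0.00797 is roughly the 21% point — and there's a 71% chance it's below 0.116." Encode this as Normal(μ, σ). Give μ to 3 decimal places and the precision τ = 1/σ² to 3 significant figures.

μ = 0.072, τ = 158

The p-quantile of Normal(μ,σ) is μ + z_p·σ, with z_{0.21} = -0.8064 and z_{0.71} = 0.5534.
Eliminate σ: μ = (z₂·x₁ − z₁·x₂)/(z₂ − z₁) = (0.5534·0.00797 − (-0.8064)·0.116)/1.36 = 0.072.
Then σ = (x₂ − x₁)/(z₂ − z₁) = (0.116 − 0.00797)/1.36 = 0.079.
Precision τ = 1/σ² = 1/0.07945² = 158.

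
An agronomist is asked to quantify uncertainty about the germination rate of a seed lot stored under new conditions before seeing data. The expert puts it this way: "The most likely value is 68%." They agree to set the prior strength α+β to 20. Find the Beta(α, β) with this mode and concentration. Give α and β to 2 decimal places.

α = 13.24, β = 6.76

For α,β > 1 the Beta mode is (α−1)/(α+β−2). With α+β = 20, the mode is (α−1)/18.
Set (α−1)/18 = 0.68 → α = 1 + 0.68·18 = 13.24.
β = 20 − α = 6.76.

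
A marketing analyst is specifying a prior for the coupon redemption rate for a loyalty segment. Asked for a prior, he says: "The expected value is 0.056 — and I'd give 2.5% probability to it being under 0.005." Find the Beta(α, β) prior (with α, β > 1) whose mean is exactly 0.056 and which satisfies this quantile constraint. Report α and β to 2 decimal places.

α ≈ 1.64, β ≈ 27.57

With mean 0.056 fixed, write α = 0.056s, β = 0.944s where s = α+β.
Need P(θ < 0.005) = 0.025 under Beta(0.056s, 0.944s). Normal approximation: (q−m)/√(m(1−m)/s) ≈ z_{0.025} = -1.96, so s ≈ 0.056·0.944·(-1.96)²/(0.005−0.056)² = 78.1.
At s = 78.1: P(θ<0.005) ≈ 0.000. Adjusting to match 0.025 gives s ≈ 29.21.
So α = 0.056·29.21 ≈ 1.64, β = 0.944·29.21 ≈ 27.57.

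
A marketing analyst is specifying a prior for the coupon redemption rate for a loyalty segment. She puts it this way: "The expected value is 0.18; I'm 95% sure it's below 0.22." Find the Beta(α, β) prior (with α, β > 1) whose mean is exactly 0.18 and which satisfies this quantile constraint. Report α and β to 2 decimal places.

α ≈ 47.89, β ≈ 218.18

With mean 0.18 fixed, write α = 0.18s, β = 0.82s where s = α+β.
Need P(θ < 0.22) = 0.95 under Beta(0.18s, 0.82s). Normal approximation: (q−m)/√(m(1−m)/s) ≈ z_{0.95} = 1.64, so s ≈ 0.18·0.82·(1.64)²/(0.22−0.18)² = 249.6.
At s = 249.6: P(θ<0.22) ≈ 0.945. Adjusting to match 0.95 gives s ≈ 266.08.
So α = 0.18·266.08 ≈ 47.89, β = 0.82·266.08 ≈ 218.18.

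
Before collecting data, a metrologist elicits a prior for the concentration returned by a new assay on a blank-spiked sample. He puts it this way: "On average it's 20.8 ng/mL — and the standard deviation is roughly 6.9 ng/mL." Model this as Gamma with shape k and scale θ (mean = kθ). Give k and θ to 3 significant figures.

k ≈ 9.09, θ ≈ 2.29

For Gamma(k, scale θ): mean = kθ, variance = kθ², so CV = 1/√k.
CV = SD/mean = 6.9/20.8 = 0.3317, hence k = 1/CV² = 9.09.
Then θ = mean/k = 20.8/9.09 = 2.29.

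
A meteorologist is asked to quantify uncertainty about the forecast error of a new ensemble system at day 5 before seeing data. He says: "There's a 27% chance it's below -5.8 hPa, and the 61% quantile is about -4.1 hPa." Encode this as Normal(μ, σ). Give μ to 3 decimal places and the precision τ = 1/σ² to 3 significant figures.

μ = -4.632, τ = 0.275

The p-quantile of Normal(μ,σ) is μ + z_p·σ, with z_{0.27} = -0.6128 and z_{0.61} = 0.2793.
Eliminate σ: μ = (z₂·x₁ − z₁·x₂)/(z₂ − z₁) = (0.2793·-5.8 − (-0.6128)·-4.1)/0.8921 = -4.632.
Then σ = (x₂ − x₁)/(z₂ − z₁) = (-4.1 − -5.8)/0.8921 = 1.906.
Precision τ = 1/σ² = 1/1.906² = 0.275.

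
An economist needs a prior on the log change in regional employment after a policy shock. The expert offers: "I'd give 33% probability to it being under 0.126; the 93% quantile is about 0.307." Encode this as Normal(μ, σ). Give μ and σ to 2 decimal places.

For Normal(μ,σ), the p-quantile is μ + z_p·σ. Here z_{0.33} = -0.4399, z_{0.93} = 1.476.
So 0.126 = μ − 0.4399σ and 0.307 = μ + 1.476σ.
Subtracting: σ = (0.307 − 0.126)/(1.476 − (-0.4399)) = 0.09.
Then μ = 0.126 − (-0.4399)·0.09 = 0.17.

μ = 0.17, σ = 0.09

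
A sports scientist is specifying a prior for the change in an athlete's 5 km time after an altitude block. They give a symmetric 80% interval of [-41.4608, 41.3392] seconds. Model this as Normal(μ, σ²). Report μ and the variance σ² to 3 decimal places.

A symmetric 80% interval runs μ ± z·σ with z = 1.282.
Half-width = 41.4, so σ = 41.4/1.282 = 32.3046 and σ² = 1043.587.
μ is the interval midpoint, -0.061.

μ = -0.061, σ² = 1043.587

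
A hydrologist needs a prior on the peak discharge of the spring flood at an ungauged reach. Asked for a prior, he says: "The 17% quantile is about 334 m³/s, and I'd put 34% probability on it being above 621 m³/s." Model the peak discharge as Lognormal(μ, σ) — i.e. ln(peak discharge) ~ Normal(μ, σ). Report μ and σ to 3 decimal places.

If T ~ Lognormal(μ,σ) then ln T ~ Normal(μ,σ), so the p-quantile of ln T is μ + z_p·σ.
ln(334) = 5.811 and ln(621) = 6.431; z_{0.17} = -0.9542, z_{0.66} = 0.4125.
σ = (6.431 − 5.811)/(0.4125 − (-0.9542)) = 0.454.
μ = 5.811 − (-0.9542)·0.454 = 6.244.

μ ≈ 6.244, σ ≈ 0.454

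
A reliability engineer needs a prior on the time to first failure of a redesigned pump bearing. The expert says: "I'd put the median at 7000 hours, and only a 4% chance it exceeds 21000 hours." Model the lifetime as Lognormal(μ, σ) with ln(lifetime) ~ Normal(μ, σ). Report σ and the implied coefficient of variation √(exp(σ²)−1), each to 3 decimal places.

σ ≈ 0.628, CV ≈ 0.695

If T ~ Lognormal(μ,σ) then ln T ~ Normal(μ,σ), so the p-quantile of ln T is μ + z_p·σ.
ln(7000) = 8.854 and ln(21000) = 9.952; z_{0.5} = 0, z_{0.96} = 1.751.
σ = (9.952 − 8.854)/(1.751 − (0)) = 0.628.
μ = 8.854 − (0)·0.628 = 8.854.
CV = √(exp(σ²)−1) = √(exp(0.3938)−1) = 0.695.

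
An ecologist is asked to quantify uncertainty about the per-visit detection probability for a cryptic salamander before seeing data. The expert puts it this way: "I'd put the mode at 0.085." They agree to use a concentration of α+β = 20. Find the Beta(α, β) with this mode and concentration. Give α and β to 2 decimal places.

α = 2.53, β = 17.47

For α,β > 1 the Beta mode is (α−1)/(α+β−2). With α+β = 20, the mode is (α−1)/18.
Set (α−1)/18 = 0.085 → α = 1 + 0.085·18 = 2.53.
β = 20 − α = 17.47.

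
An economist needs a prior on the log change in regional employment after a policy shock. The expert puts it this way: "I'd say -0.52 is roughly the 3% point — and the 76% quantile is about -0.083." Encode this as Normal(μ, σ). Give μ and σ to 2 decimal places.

μ = -0.20, σ = 0.17

The p-quantile of Normal(μ,σ) is μ + z_p·σ, with z_{0.03} = -1.881 and z_{0.76} = 0.7063.
Eliminate σ: μ = (z₂·x₁ − z₁·x₂)/(z₂ − z₁) = (0.7063·-0.52 − (-1.881)·-0.083)/2.587 = -0.20.
Then σ = (x₂ − x₁)/(z₂ − z₁) = (-0.083 − -0.52)/2.587 = 0.17.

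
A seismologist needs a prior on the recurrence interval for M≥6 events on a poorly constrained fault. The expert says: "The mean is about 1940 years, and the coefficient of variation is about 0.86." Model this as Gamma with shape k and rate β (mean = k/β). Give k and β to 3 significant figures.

For Gamma(k, rate β): mean = k/β, variance = k/β², so CV = 1/√k.
CV = 0.86, hence k = 1/CV² = 1.35.
Then β = k/mean = 1.35/1940 = 0.000697.

k ≈ 1.35, β ≈ 0.000697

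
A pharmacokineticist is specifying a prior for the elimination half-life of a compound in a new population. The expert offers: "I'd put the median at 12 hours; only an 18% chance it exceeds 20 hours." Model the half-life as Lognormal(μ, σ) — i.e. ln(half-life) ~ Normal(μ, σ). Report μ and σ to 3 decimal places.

If T ~ Lognormal(μ,σ) then ln T ~ Normal(μ,σ), so the p-quantile of ln T is μ + z_p·σ.
ln(12) = 2.485 and ln(20) = 2.996; z_{0.5} = 0, z_{0.82} = 0.9154.
σ = (2.996 − 2.485)/(0.9154 − (0)) = 0.558.
μ = 2.485 − (0)·0.558 = 2.485.

μ ≈ 2.485, σ ≈ 0.558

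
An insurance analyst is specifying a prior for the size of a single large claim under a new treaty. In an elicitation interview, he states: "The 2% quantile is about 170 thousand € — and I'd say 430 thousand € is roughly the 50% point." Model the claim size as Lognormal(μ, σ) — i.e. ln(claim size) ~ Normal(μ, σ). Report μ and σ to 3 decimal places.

μ ≈ 6.064, σ ≈ 0.452

If T ~ Lognormal(μ,σ) then ln T ~ Normal(μ,σ), so the p-quantile of ln T is μ + z_p·σ.
ln(170) = 5.136 and ln(430) = 6.064; z_{0.02} = -2.054, z_{0.5} = 0.
σ = (6.064 − 5.136)/(0 − (-2.054)) = 0.452.
μ = 5.136 − (-2.054)·0.452 = 6.064.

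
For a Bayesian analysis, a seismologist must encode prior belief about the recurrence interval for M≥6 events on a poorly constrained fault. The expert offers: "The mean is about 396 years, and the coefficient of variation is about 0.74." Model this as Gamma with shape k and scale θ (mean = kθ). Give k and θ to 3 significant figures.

k ≈ 1.83, θ ≈ 217

For Gamma(k, scale θ): mean = kθ, variance = kθ², so CV = 1/√k.
CV = 0.74, hence k = 1/CV² = 1.83.
Then θ = mean/k = 396/1.83 = 217.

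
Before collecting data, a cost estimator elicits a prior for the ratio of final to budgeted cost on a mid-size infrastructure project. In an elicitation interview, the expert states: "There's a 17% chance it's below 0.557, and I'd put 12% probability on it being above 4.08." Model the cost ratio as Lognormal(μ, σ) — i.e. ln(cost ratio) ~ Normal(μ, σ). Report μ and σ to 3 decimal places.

μ ≈ 0.307, σ ≈ 0.935

If T ~ Lognormal(μ,σ) then ln T ~ Normal(μ,σ), so the p-quantile of ln T is μ + z_p·σ.
ln(0.557) = -0.5852 and ln(4.08) = 1.406; z_{0.17} = -0.9542, z_{0.88} = 1.175.
σ = (1.406 − -0.5852)/(1.175 − (-0.9542)) = 0.935.
μ = -0.5852 − (-0.9542)·0.935 = 0.307.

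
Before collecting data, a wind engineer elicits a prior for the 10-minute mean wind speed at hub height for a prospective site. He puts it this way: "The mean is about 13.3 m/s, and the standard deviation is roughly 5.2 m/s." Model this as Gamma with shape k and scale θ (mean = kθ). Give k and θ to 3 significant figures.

k ≈ 6.54, θ ≈ 2.03

For Gamma(k, scale θ): mean = kθ, variance = kθ², so CV = 1/√k.
CV = SD/mean = 5.2/13.3 = 0.391, hence k = 1/CV² = 6.54.
Then θ = mean/k = 13.3/6.54 = 2.03.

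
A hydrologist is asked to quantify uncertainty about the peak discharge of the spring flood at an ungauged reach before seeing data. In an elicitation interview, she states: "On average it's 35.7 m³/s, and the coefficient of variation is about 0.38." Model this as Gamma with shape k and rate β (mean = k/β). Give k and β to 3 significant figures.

k ≈ 6.93, β ≈ 0.194

For Gamma(k, rate β): mean = k/β, variance = k/β², so CV = 1/√k.
CV = 0.38, hence k = 1/CV² = 6.93.
Then β = k/mean = 6.93/35.7 = 0.194.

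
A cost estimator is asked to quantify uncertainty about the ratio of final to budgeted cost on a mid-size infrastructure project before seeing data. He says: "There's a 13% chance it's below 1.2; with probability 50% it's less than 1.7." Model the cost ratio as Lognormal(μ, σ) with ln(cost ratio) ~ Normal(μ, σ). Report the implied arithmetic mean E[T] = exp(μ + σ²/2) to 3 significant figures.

E[T] ≈ 1.78

If T ~ Lognormal(μ,σ) then ln T ~ Normal(μ,σ), so the p-quantile of ln T is μ + z_p·σ.
ln(1.2) = 0.1823 and ln(1.7) = 0.5306; z_{0.13} = -1.126, z_{0.5} = 0.
σ = (0.5306 − 0.1823)/(0 − (-1.126)) = 0.309.
μ = 0.1823 − (-1.126)·0.309 = 0.531.
E[T] = exp(μ + σ²/2) = exp(0.531 + 0.0478) = 1.78.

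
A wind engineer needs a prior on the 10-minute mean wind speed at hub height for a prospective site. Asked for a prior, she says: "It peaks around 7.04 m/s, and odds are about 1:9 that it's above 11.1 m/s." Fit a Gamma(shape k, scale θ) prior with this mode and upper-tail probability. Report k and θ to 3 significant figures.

Gamma(k,θ) with k>1 has mode (k−1)θ, so θ = 7.04/(k−1).
Need P(X < 11.1) = 0.9 with θ tied to k this way. Start at k = 2, θ = 7.04: P(X<11.1) ≈ 0.468.
Too low — raise k to concentrate. Iterating converges to k ≈ 10.
Then θ = 7.04/(10−1) ≈ 0.779.

k ≈ 10, θ ≈ 0.779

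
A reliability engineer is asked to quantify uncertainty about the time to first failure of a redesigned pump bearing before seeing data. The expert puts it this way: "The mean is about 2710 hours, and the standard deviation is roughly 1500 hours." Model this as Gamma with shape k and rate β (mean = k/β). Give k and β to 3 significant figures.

For Gamma(k, rate β): mean = k/β, variance = k/β², so CV = 1/√k.
CV = SD/mean = 1500/2710 = 0.5535, hence k = 1/CV² = 3.26.
Then β = k/mean = 3.26/2710 = 0.0012.

k ≈ 3.26, β ≈ 0.0012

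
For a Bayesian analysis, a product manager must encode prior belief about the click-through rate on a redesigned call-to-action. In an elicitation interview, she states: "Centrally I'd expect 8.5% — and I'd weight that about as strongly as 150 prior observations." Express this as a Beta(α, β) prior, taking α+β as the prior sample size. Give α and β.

Under the effective-sample-size interpretation, Beta(α, β) has prior mean α/(α+β) and prior sample size α+β.
So α+β = 150 and α/(α+β) = 0.085, giving α = 0.085·150 = 12.75 and β = 150 − 12.75 = 137.25.

α = 12.75, β = 137.25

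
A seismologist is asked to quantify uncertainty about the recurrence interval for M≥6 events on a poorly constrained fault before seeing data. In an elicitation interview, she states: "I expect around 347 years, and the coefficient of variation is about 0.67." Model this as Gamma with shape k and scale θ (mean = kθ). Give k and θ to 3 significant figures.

For Gamma(k, scale θ): mean = kθ, variance = kθ², so CV = 1/√k.
CV = 0.67, hence k = 1/CV² = 2.23.
Then θ = mean/k = 347/2.23 = 156.

k ≈ 2.23, θ ≈ 156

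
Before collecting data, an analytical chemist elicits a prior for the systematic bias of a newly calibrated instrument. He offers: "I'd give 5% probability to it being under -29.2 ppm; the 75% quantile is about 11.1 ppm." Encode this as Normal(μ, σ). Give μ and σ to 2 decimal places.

For Normal(μ,σ), the p-quantile is μ + z_p·σ. Here z_{0.05} = -1.645, z_{0.75} = 0.6745.
So -29.2 = μ − 1.645σ and 11.1 = μ + 0.6745σ.
Subtracting: σ = (11.1 − -29.2)/(0.6745 − (-1.645)) = 17.38.
Then μ = -29.2 − (-1.645)·17.38 = -0.62.

μ = -0.62, σ = 17.38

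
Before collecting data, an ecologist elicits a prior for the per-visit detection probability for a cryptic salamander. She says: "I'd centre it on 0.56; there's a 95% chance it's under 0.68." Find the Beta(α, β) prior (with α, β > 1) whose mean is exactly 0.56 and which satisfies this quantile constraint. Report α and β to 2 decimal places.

With mean 0.56 fixed, write α = 0.56s, β = 0.44s where s = α+β.
Need P(θ < 0.68) = 0.95 under Beta(0.56s, 0.44s). Normal approximation: (q−m)/√(m(1−m)/s) ≈ z_{0.95} = 1.64, so s ≈ 0.56·0.44·(1.64)²/(0.68−0.56)² = 46.3.
At s = 46.3: P(θ<0.68) ≈ 0.954. Adjusting to match 0.95 gives s ≈ 44.23.
So α = 0.56·44.23 ≈ 24.77, β = 0.44·44.23 ≈ 19.46.

α ≈ 24.77, β ≈ 19.46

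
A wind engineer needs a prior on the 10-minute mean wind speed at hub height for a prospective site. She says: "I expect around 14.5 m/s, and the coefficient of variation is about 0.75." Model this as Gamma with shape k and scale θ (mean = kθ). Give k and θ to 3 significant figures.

For Gamma(k, scale θ): mean = kθ, variance = kθ², so CV = 1/√k.
CV = 0.75, hence k = 1/CV² = 1.78.
Then θ = mean/k = 14.5/1.78 = 8.16.

k ≈ 1.78, θ ≈ 8.16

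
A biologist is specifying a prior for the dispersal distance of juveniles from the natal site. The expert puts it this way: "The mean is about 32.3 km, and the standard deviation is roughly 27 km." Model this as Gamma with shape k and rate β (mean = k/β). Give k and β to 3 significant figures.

k ≈ 1.43, β ≈ 0.0443

For Gamma(k, rate β): mean = k/β, variance = k/β², so CV = 1/√k.
CV = SD/mean = 27/32.3 = 0.8359, hence k = 1/CV² = 1.43.
Then β = k/mean = 1.43/32.3 = 0.0443.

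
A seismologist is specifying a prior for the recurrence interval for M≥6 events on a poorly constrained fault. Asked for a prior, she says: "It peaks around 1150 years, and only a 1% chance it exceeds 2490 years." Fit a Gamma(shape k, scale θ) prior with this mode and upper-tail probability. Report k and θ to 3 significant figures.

k ≈ 9.1, θ ≈ 142

Gamma(k,θ) with k>1 has mode (k−1)θ, so θ = 1150/(k−1).
Need P(X < 2490) = 0.99 with θ tied to k this way. Start at k = 2, θ = 1150: P(X<2490) ≈ 0.637.
Too low — raise k to concentrate. Iterating converges to k ≈ 9.1.
Then θ = 1150/(9.1−1) ≈ 142.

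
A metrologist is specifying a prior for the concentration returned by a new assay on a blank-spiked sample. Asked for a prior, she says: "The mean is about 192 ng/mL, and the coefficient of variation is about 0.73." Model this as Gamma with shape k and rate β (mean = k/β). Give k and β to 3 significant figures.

k ≈ 1.88, β ≈ 0.00977

For Gamma(k, rate β): mean = k/β, variance = k/β², so CV = 1/√k.
CV = 0.73, hence k = 1/CV² = 1.88.
Then β = k/mean = 1.88/192 = 0.00977.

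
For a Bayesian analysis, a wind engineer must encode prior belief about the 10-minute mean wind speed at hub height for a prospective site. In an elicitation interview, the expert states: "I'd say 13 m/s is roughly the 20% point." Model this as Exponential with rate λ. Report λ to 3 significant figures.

P(T < 13.0) = 1 − e^(−λ·13.0) = 0.2, so λ = −ln(1−0.2)/13.0 = −ln(0.8)/13.0 = 0.0172.

λ ≈ 0.0172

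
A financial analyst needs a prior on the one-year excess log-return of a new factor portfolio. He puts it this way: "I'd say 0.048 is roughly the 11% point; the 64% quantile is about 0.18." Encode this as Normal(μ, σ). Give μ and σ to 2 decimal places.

For Normal(μ,σ), the p-quantile is μ + z_p·σ. Here z_{0.11} = -1.227, z_{0.64} = 0.3585.
So 0.048 = μ − 1.227σ and 0.18 = μ + 0.3585σ.
Subtracting: σ = (0.18 − 0.048)/(0.3585 − (-1.227)) = 0.08.
Then μ = 0.048 − (-1.227)·0.08 = 0.15.

μ = 0.15, σ = 0.08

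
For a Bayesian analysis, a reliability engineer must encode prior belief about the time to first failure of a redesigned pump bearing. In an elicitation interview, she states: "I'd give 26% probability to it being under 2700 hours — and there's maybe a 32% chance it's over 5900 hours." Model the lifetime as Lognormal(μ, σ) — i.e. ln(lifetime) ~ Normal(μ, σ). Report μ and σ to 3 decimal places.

μ ≈ 8.354, σ ≈ 0.704

If T ~ Lognormal(μ,σ) then ln T ~ Normal(μ,σ), so the p-quantile of ln T is μ + z_p·σ.
ln(2700) = 7.901 and ln(5900) = 8.683; z_{0.26} = -0.6433, z_{0.68} = 0.4677.
σ = (8.683 − 7.901)/(0.4677 − (-0.6433)) = 0.704.
μ = 7.901 − (-0.6433)·0.704 = 8.354.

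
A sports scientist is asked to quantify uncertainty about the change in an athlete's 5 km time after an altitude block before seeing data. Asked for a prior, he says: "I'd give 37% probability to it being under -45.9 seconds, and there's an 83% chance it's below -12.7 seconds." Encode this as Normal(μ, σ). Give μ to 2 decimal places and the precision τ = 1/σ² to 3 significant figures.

μ = -37.33, τ = 0.0015

The p-quantile of Normal(μ,σ) is μ + z_p·σ, with z_{0.37} = -0.3319 and z_{0.83} = 0.9542.
Eliminate σ: μ = (z₂·x₁ − z₁·x₂)/(z₂ − z₁) = (0.9542·-45.9 − (-0.3319)·-12.7)/1.286 = -37.33.
Then σ = (x₂ − x₁)/(z₂ − z₁) = (-12.7 − -45.9)/1.286 = 25.82.
Precision τ = 1/σ² = 1/25.82² = 0.0015.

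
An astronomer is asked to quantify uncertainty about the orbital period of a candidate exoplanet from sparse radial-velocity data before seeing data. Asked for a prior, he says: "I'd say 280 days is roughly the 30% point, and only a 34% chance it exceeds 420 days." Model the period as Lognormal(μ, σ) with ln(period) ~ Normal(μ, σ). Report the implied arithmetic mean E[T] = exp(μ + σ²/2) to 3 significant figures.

E[T] ≈ 386 days

If T ~ Lognormal(μ,σ) then ln T ~ Normal(μ,σ), so the p-quantile of ln T is μ + z_p·σ.
ln(280) = 5.635 and ln(420) = 6.04; z_{0.3} = -0.5244, z_{0.66} = 0.4125.
σ = (6.04 − 5.635)/(0.4125 − (-0.5244)) = 0.433.
μ = 5.635 − (-0.5244)·0.433 = 5.862.
E[T] = exp(μ + σ²/2) = exp(5.862 + 0.0937) = 386 days.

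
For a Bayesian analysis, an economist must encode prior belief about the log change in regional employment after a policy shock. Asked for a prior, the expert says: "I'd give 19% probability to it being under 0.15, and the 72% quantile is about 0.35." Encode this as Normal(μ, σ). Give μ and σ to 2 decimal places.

μ = 0.27, σ = 0.14

For Normal(μ,σ), the p-quantile is μ + z_p·σ. Here z_{0.19} = -0.8779, z_{0.72} = 0.5828.
So 0.15 = μ − 0.8779σ and 0.35 = μ + 0.5828σ.
Subtracting: σ = (0.35 − 0.15)/(0.5828 − (-0.8779)) = 0.14.
Then μ = 0.15 − (-0.8779)·0.14 = 0.27.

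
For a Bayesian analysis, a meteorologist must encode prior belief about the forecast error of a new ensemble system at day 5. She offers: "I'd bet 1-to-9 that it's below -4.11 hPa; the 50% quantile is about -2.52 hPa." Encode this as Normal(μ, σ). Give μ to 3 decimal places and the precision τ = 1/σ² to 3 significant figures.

For Normal(μ,σ), the p-quantile is μ + z_p·σ. Here z_{0.1} = -1.282, z_{0.5} = 0.
So -4.11 = μ − 1.282σ and -2.52 = μ + 0σ.
Subtracting: σ = (-2.52 − -4.11)/(0 − (-1.282)) = 1.241.
Then μ = -4.11 − (-1.282)·1.241 = -2.520.
Precision τ = 1/σ² = 1/1.241² = 0.65.

μ = -2.520, τ = 0.65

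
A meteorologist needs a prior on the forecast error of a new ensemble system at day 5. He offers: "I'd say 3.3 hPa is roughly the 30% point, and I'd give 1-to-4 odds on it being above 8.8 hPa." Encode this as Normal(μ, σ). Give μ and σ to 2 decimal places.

μ = 5.41, σ = 4.03

The p-quantile of Normal(μ,σ) is μ + z_p·σ, with z_{0.3} = -0.5244 and z_{0.8} = 0.8416.
Eliminate σ: μ = (z₂·x₁ − z₁·x₂)/(z₂ − z₁) = (0.8416·3.3 − (-0.5244)·8.8)/1.366 = 5.41.
Then σ = (x₂ − x₁)/(z₂ − z₁) = (8.8 − 3.3)/1.366 = 4.03.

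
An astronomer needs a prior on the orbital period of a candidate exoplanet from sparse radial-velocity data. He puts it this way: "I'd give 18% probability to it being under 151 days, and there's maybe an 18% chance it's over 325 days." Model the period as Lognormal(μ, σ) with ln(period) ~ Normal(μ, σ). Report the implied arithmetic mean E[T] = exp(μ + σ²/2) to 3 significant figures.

If T ~ Lognormal(μ,σ) then ln T ~ Normal(μ,σ), so the p-quantile of ln T is μ + z_p·σ.
ln(151) = 5.017 and ln(325) = 5.784; z_{0.18} = -0.9154, z_{0.82} = 0.9154.
σ = (5.784 − 5.017)/(0.9154 − (-0.9154)) = 0.419.
μ = 5.017 − (-0.9154)·0.419 = 5.401.
E[T] = exp(μ + σ²/2) = exp(5.401 + 0.0877) = 242 days.

E[T] ≈ 242 days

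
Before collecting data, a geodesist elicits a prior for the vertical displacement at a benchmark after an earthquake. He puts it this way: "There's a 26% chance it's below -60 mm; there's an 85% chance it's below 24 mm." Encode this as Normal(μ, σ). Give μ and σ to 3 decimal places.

μ = -27.828, σ = 50.007

The p-quantile of Normal(μ,σ) is μ + z_p·σ, with z_{0.26} = -0.6433 and z_{0.85} = 1.036.
Eliminate σ: μ = (z₂·x₁ − z₁·x₂)/(z₂ − z₁) = (1.036·-60 − (-0.6433)·24)/1.68 = -27.828.
Then σ = (x₂ − x₁)/(z₂ − z₁) = (24 − -60)/1.68 = 50.007.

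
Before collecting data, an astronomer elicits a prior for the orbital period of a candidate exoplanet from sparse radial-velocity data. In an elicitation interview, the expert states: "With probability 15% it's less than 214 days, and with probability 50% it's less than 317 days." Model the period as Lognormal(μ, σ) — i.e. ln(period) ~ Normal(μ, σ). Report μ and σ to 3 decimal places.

If T ~ Lognormal(μ,σ) then ln T ~ Normal(μ,σ), so the p-quantile of ln T is μ + z_p·σ.
ln(214) = 5.366 and ln(317) = 5.759; z_{0.15} = -1.036, z_{0.5} = 0.
σ = (5.759 − 5.366)/(0 − (-1.036)) = 0.379.
μ = 5.366 − (-1.036)·0.379 = 5.759.

μ ≈ 5.759, σ ≈ 0.379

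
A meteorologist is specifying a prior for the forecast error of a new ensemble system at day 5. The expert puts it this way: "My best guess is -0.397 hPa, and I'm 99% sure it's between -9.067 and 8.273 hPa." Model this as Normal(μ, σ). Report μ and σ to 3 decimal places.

A symmetric 99% interval runs μ ± z·σ with z = 2.576.
Half-width = 8.67, so σ = 8.67/2.576 = 3.366.
μ is the stated best guess, -0.397.

μ = -0.397, σ = 3.366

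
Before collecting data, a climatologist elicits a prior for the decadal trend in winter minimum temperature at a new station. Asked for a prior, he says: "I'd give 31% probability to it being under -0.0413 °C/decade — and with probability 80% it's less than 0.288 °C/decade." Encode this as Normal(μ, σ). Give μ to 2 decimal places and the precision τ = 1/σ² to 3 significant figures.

The p-quantile of Normal(μ,σ) is μ + z_p·σ, with z_{0.31} = -0.4959 and z_{0.8} = 0.8416.
Eliminate σ: μ = (z₂·x₁ − z₁·x₂)/(z₂ − z₁) = (0.8416·-0.0413 − (-0.4959)·0.288)/1.337 = 0.08.
Then σ = (x₂ − x₁)/(z₂ − z₁) = (0.288 − -0.0413)/1.337 = 0.25.
Precision τ = 1/σ² = 1/0.2462² = 16.5.

μ = 0.08, τ = 16.5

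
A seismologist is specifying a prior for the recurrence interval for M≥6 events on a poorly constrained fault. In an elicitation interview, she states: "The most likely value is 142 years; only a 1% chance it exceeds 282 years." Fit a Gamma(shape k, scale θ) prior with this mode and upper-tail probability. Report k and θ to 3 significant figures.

k ≈ 11.4, θ ≈ 13.6

Gamma(k,θ) with k>1 has mode (k−1)θ, so θ = 142/(k−1).
Need P(X < 282) = 0.99 with θ tied to k this way. Start at k = 2, θ = 142: P(X<282) ≈ 0.590.
Too low — raise k to concentrate. Iterating converges to k ≈ 11.4.
Then θ = 142/(11.4−1) ≈ 13.6.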